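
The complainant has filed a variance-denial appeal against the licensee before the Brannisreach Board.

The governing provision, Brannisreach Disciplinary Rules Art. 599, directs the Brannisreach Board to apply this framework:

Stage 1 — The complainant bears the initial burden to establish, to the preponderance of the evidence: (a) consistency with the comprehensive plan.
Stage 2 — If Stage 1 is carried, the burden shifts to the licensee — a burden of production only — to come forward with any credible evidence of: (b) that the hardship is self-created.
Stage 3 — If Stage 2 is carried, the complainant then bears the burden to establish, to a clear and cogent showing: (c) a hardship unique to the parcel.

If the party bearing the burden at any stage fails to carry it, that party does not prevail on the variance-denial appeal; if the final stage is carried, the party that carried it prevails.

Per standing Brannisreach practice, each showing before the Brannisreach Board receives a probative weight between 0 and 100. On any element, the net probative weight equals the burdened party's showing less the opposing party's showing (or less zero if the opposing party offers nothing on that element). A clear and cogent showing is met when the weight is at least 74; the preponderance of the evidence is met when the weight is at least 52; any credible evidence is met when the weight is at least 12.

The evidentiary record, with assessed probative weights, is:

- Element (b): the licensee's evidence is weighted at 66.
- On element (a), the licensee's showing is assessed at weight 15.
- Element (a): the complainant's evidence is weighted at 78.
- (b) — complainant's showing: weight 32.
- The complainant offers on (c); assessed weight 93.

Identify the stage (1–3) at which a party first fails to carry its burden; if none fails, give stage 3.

stage 3

Stage 1 (complainant, the preponderance of the evidence, weight is at least 52): (a) net 78−15=63 ≥ 52 — meets.
  All elements met. The burden passes to the licensee.
Stage 2 (licensee, any credible evidence, weight is at least 12): (b) net 66−32=34 ≥ 12 — meets.
  Stage 2 is satisfied; the onus moves to the complainant.
Stage 3 (complainant, a clear and cogent showing, weight is at least 74): (c) 93 ≥ 74 — meets.
  The complainant carries the last stage.
Every stage carried; the complainant prevails.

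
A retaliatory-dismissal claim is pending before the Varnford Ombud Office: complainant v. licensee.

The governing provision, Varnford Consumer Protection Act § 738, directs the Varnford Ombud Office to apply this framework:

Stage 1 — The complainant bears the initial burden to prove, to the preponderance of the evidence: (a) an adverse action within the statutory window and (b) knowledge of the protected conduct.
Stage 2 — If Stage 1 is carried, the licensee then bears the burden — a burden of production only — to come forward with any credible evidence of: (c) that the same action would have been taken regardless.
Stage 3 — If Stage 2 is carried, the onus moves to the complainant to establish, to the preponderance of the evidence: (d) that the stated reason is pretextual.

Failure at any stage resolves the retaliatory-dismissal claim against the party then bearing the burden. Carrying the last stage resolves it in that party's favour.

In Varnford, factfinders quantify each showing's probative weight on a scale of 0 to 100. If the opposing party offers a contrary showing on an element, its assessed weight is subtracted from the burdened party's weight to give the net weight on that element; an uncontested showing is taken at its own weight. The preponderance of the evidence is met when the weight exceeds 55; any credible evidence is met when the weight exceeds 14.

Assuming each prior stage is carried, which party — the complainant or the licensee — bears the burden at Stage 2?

licensee

Stage 2's rule assigns the burden to the licensee (to any credible evidence).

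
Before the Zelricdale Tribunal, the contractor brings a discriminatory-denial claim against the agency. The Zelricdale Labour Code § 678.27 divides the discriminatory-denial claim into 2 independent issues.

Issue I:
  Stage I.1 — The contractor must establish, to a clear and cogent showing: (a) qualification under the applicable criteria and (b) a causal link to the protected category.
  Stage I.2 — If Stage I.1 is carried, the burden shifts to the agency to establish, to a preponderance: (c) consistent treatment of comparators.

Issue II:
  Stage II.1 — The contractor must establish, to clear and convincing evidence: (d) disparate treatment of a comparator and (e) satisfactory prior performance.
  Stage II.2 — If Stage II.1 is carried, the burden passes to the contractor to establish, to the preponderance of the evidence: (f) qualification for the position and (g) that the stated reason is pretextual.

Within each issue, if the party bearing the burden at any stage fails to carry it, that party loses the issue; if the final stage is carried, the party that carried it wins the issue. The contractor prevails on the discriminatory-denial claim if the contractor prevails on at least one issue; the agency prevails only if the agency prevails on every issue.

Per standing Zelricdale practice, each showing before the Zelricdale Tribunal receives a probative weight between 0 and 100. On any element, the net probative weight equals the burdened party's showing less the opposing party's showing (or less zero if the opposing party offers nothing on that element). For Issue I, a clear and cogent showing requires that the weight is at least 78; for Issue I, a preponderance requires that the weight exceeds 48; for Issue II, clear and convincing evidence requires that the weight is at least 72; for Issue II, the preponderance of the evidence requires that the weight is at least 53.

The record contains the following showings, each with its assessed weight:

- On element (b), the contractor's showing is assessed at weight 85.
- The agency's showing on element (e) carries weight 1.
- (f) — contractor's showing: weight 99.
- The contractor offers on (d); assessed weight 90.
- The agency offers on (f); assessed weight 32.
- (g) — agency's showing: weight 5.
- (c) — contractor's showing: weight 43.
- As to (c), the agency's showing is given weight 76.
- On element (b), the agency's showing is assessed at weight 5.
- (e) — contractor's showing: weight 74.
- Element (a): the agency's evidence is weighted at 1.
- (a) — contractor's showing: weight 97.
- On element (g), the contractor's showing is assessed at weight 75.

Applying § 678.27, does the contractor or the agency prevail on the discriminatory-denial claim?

contractor

— Issue I —
Stage I.1 (contractor, a clear and cogent showing, weight is at least 78): (a) net 97−1=96 ≥ 78 — meets; (b) net 85−5=80 ≥ 78 — meets.
  The contractor carries Stage I.1; the agency now bears the burden.
Stage I.2 (agency, a preponderance, weight exceeds 48): (c) net 76−43=33 ≤ 48 — fails.
  Not every element is met, so the agency fails to carry Stage I.2.
The analysis ends at Stage I.2; the contractor prevails on this issue.
— Issue II —
Stage II.1 (contractor, clear and convincing evidence, weight is at least 72): (d) 90 ≥ 72 — meets; (e) net 74−1=73 ≥ 72 — meets.
  Stage II.1 is satisfied; the contractor continues to bear the burden.
Stage II.2 (contractor, the preponderance of the evidence, weight is at least 53): (f) net 99−32=67 ≥ 53 — meets; (g) net 75−5=70 ≥ 53 — meets.
  The contractor carries the last stage.
Every stage carried; the contractor prevails on this issue.
Per-issue: Issue I → contractor; Issue II → contractor. The contractor must prevail on at least one issue; overall, the contractor prevails.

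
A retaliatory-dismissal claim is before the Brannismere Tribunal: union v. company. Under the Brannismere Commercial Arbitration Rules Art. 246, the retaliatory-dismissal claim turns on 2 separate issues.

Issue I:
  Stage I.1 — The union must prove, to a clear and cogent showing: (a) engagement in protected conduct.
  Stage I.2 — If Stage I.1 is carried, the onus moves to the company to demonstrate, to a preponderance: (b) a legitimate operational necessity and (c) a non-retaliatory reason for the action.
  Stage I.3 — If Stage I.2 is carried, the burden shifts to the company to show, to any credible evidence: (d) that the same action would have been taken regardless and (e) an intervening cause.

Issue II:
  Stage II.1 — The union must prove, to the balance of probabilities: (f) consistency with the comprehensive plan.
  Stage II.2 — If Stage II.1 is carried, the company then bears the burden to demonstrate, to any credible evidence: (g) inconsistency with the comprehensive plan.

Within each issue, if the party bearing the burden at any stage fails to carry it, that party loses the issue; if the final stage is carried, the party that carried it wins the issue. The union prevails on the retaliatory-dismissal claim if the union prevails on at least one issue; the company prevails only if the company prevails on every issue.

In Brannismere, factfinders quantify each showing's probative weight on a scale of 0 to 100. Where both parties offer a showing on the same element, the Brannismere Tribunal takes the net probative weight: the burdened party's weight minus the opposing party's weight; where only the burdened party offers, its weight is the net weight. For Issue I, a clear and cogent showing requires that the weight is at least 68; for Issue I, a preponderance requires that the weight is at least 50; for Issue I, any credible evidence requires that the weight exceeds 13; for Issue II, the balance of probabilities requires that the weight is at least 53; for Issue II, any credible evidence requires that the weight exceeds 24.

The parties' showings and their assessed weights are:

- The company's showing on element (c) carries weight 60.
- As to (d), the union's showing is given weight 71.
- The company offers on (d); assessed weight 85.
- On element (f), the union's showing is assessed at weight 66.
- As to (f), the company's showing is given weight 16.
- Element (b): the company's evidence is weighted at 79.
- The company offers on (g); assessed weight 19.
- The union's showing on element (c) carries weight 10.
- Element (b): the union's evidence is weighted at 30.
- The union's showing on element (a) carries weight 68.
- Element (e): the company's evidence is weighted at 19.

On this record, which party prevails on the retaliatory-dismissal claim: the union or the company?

union

— Issue I —
At Stage I.1 the union must meet a clear and cogent showing (weight is at least 68): on (a) the weight is 68, which does reach 68, so (a) meets the standard.
  Stage I.1 carried; the burden shifts to the company.
At Stage I.2 the company must meet a preponderance (weight is at least 50): on (b) the weight is 79 less the opposing 30 gives net 49, < 50, so (b) does not meet the standard; on (c) the weight is 60 less the opposing 10 gives net 50, which does reach 50, so (c) meets the standard.
  Stage I.2 not carried; the company fails its burden.
The analysis ends at Stage I.2; the union prevails on this issue.
— Issue II —
At Stage II.1 the union must meet the balance of probabilities (weight is at least 53): on (f) the weight is 66 less the opposing 16 gives net 50, < 53, so (f) does not meet the standard.
  Not every element is met, so the union fails to carry Stage II.1.
So the company prevails on this issue.
Per-issue: Issue I → union; Issue II → company. The union must prevail on at least one issue; overall, the union prevails.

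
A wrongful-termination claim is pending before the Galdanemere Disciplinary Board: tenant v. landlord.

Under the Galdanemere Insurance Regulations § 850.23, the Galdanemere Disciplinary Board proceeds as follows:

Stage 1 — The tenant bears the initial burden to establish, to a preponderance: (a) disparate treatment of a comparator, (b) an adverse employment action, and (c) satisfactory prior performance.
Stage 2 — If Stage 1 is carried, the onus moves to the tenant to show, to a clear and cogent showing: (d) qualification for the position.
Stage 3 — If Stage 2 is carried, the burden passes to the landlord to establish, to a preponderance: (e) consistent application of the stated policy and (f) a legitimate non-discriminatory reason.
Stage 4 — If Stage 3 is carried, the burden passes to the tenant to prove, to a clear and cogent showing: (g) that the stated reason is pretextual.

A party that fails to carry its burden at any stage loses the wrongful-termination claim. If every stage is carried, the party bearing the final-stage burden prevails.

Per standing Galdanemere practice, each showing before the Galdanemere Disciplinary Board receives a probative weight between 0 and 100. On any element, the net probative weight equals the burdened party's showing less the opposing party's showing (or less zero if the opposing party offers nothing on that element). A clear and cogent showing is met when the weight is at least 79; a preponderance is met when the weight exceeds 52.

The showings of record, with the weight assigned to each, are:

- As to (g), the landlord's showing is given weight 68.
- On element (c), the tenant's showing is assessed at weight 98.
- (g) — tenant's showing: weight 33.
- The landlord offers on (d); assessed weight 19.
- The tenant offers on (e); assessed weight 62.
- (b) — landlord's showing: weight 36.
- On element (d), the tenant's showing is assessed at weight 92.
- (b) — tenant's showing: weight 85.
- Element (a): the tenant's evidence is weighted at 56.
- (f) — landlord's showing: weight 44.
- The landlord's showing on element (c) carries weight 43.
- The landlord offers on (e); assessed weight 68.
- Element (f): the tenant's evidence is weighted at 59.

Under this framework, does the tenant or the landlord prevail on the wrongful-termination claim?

landlord

Stage 1 (tenant, a preponderance, weight exceeds 52): (a) 56 > 52 — meets; (b) net 85−36=49 ≤ 52 — fails; (c) net 98−43=55 > 52 — meets.
  The tenant does not carry Stage 1.
So the landlord prevails.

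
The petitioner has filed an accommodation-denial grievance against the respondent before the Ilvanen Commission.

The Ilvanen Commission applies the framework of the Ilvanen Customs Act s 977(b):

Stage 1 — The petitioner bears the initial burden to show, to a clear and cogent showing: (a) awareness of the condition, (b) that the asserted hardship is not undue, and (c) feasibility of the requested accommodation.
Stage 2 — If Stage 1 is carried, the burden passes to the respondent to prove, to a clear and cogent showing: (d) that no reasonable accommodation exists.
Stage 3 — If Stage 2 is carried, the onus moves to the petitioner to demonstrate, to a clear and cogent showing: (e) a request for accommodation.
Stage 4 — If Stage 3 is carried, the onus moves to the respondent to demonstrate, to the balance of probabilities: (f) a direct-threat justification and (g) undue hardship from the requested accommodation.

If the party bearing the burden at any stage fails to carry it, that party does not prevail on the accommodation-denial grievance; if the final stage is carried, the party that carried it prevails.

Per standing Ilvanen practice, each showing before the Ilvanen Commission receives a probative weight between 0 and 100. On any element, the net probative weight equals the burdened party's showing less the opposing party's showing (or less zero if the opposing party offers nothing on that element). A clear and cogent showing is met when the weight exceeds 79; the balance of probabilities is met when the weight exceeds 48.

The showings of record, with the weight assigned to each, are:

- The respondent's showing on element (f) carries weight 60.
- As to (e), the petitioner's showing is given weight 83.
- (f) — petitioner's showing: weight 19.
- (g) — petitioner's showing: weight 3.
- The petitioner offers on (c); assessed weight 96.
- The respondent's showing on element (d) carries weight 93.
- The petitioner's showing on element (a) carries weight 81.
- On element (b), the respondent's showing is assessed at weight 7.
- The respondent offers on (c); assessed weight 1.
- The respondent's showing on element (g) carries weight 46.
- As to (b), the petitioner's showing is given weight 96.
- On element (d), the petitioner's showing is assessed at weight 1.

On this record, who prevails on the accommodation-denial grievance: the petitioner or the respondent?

petitioner

Stage 1 — burden on petitioner; standard: a clear and cogent showing (weight exceeds 79).
    (a): 81 > 79 [met]
    (b): 96 − 7 = 89 > 79 [met]
    (c): 96 − 1 = 95 > 79 [met]
  Stage 1 is satisfied; the onus moves to the respondent.
Stage 2 — burden on respondent; standard: a clear and cogent showing (weight exceeds 79).
    (d): 93 − 1 = 92 > 79 [met]
  All elements met. The burden passes to the petitioner.
Stage 3 — burden on petitioner; standard: a clear and cogent showing (weight exceeds 79).
    (e): 83 > 79 [met]
  All elements met. The burden passes to the respondent.
Stage 4 — burden on respondent; standard: the balance of probabilities (weight exceeds 48).
    (f): 60 − 19 = 41 ≤ 48 [not met]
    (g): 46 − 3 = 43 ≤ 48 [not met]
  The respondent does not carry Stage 4.
The analysis ends at Stage 4; the petitioner prevails.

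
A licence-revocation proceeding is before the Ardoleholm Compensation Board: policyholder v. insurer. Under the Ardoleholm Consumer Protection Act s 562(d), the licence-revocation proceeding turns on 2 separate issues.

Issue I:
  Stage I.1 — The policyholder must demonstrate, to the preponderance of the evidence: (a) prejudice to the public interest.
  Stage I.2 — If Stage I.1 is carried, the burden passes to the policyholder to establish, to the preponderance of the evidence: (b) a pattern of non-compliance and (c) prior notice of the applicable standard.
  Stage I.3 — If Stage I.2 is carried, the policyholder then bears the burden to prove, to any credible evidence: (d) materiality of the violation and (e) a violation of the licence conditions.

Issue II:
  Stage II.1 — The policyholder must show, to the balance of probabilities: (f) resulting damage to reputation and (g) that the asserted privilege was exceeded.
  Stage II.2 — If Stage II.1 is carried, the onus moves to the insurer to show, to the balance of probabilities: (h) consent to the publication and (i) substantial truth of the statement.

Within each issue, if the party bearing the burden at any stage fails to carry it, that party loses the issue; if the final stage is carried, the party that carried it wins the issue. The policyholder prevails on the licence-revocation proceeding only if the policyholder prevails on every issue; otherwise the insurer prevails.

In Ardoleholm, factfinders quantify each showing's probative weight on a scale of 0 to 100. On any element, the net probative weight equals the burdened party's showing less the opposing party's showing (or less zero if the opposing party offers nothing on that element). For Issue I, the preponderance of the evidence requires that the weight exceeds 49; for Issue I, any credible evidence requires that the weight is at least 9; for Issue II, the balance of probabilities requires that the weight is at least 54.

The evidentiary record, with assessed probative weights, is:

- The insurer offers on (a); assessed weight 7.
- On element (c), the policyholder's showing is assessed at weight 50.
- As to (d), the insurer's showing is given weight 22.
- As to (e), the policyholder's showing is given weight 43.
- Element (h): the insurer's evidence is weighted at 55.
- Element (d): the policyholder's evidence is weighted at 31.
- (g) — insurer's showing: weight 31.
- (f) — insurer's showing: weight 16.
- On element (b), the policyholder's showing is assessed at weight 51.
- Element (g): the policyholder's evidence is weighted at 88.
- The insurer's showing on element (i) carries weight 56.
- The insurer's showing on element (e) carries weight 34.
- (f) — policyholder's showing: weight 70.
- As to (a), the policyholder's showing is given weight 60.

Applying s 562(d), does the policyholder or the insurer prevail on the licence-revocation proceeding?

— Issue I —
At Stage I.1 the policyholder must meet the preponderance of the evidence (weight exceeds 49): on (a) the weight is 60 less the opposing 7 gives net 53, > 49, so (a) meets the standard.
  Stage I.1 carried; the burden remains with the policyholder.
At Stage I.2 the policyholder must meet the preponderance of the evidence (weight exceeds 49): on (b) the weight is 51, which does exceed 49, so (b) meets the standard; on (c) the weight is 50, which does exceed 49, so (c) meets the standard.
  Stage I.2 is satisfied; the policyholder continues to bear the burden.
At Stage I.3 the policyholder must meet any credible evidence (weight is at least 9): on (d) the weight is 31 less the opposing 22 gives net 9, ≥ 9, so (d) meets the standard; on (e) the weight is 43 less the opposing 34 gives net 9, ≥ 9, so (e) meets the standard.
  All elements met at the final stage.
Every stage carried; the policyholder prevails on this issue.
— Issue II —
Stage II.1 (policyholder, the balance of probabilities, weight is at least 54): (f) net 70−16=54 ≥ 54 — meets; (g) net 88−31=57 ≥ 54 — meets.
  The policyholder carries Stage II.1; the insurer now bears the burden.
Stage II.2 (insurer, the balance of probabilities, weight is at least 54): (h) 55 ≥ 54 — meets; (i) 56 ≥ 54 — meets.
  Stage II.2 carried; the final stage is satisfied.
Every stage carried; the insurer prevails on this issue.
Per-issue: Issue I → policyholder; Issue II → insurer. The policyholder must prevail on every issue; overall, the insurer prevails.

insurer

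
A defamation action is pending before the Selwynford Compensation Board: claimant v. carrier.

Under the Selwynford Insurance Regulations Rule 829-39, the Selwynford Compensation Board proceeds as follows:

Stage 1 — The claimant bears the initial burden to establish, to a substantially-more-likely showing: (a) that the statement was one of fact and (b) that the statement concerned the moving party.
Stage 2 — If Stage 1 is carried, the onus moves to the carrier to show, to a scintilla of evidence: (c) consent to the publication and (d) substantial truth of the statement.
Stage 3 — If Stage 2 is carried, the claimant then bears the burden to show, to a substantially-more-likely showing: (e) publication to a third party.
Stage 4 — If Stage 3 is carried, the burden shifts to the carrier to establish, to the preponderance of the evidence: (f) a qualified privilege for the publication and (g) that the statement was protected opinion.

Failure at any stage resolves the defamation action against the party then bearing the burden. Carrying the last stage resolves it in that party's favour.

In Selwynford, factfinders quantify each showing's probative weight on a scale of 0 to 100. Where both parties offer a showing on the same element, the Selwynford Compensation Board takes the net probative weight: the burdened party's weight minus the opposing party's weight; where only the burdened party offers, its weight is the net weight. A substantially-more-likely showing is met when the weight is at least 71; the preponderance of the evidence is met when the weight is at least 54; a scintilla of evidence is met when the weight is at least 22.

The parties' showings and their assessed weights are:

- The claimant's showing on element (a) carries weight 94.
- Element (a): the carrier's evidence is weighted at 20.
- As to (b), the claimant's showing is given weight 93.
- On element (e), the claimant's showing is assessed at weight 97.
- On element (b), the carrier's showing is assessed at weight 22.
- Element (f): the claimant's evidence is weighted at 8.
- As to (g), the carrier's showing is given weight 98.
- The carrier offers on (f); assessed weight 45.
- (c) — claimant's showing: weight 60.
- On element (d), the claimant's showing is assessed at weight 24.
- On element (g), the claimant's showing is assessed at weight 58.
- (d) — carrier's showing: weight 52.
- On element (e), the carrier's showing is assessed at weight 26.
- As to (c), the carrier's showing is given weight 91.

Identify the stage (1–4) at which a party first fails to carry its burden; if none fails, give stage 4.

stage 4

At Stage 1 the claimant must meet a substantially-more-likely showing (weight is at least 71): on (a) the weight is 94 less the opposing 20 gives net 74, which does reach 71, so (a) meets the standard; on (b) the weight is 93 less the opposing 22 gives net 71, ≥ 71, so (b) meets the standard.
  All elements met. The burden passes to the carrier.
At Stage 2 the carrier must meet a scintilla of evidence (weight is at least 22): on (c) the weight is 91 less the opposing 60 gives net 31, ≥ 22, so (c) meets the standard; on (d) the weight is 52 less the opposing 24 gives net 28, ≥ 22, so (d) meets the standard.
  Stage 2 carried; the burden shifts to the claimant.
At Stage 3 the claimant must meet a substantially-more-likely showing (weight is at least 71): on (e) the weight is 97 less the opposing 26 gives net 71, ≥ 71, so (e) meets the standard.
  The claimant carries Stage 3; the carrier now bears the burden.
At Stage 4 the carrier must meet the preponderance of the evidence (weight is at least 54): on (f) the weight is 45 less the opposing 8 gives net 37, < 54, so (f) does not meet the standard; on (g) the weight is 98 less the opposing 58 gives net 40, < 54, so (g) does not meet the standard.
  Not every element is met, so the carrier fails to carry Stage 4.
The claimant prevails.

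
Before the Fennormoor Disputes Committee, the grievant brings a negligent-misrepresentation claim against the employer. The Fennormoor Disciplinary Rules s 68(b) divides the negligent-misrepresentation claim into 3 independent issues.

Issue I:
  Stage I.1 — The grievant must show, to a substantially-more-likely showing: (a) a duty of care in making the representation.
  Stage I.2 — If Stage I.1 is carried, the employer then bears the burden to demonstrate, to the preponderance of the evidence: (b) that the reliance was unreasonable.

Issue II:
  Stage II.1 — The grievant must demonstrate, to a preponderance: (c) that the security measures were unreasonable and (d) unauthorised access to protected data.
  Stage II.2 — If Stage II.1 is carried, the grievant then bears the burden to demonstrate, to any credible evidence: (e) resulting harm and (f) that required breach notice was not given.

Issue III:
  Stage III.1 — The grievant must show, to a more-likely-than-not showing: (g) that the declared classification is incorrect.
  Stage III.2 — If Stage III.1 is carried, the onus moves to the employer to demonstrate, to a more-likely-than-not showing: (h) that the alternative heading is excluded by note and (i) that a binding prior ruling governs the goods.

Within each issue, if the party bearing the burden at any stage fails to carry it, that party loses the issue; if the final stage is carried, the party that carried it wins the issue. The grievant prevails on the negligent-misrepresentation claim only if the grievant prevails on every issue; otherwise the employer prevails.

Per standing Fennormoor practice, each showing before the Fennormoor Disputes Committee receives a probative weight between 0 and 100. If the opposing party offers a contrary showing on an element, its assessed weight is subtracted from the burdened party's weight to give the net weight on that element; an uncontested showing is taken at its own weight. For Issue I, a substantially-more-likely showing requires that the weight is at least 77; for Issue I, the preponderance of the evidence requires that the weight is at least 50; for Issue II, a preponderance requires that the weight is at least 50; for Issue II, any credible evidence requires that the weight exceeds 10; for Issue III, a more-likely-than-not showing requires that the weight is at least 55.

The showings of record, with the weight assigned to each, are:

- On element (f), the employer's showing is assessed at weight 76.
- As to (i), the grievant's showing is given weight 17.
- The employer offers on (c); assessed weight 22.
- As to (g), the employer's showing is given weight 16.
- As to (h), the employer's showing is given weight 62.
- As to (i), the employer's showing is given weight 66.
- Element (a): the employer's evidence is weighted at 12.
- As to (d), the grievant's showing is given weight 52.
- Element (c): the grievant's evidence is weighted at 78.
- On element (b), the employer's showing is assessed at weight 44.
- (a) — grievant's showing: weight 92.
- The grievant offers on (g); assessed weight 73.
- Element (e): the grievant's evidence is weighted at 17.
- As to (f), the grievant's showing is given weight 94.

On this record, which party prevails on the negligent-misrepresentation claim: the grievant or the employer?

— Issue I —
Stage I.1 — burden on grievant; standard: a substantially-more-likely showing (weight is at least 77).
    (a): 92 − 12 = 80 ≥ 77 [met]
  Stage I.1 is satisfied; the onus moves to the employer.
Stage I.2 — burden on employer; standard: the preponderance of the evidence (weight is at least 50).
    (b): 44 < 50 [not met]
  Not every element is met, so the employer fails to carry Stage I.2.
The grievant prevails on this issue.
— Issue II —
Stage II.1 — burden on grievant; standard: a preponderance (weight is at least 50).
    (c): 78 − 22 = 56 ≥ 50 [met]
    (d): 52 ≥ 50 [met]
  Stage II.1 is satisfied; the grievant continues to bear the burden.
Stage II.2 — burden on grievant; standard: any credible evidence (weight exceeds 10).
    (e): 17 > 10 [met]
    (f): 94 − 76 = 18 > 10 [met]
  All elements met at the final stage.
Every stage carried; the grievant prevails on this issue.
— Issue III —
At Stage III.1 the grievant must meet a more-likely-than-not showing (weight is at least 55): on (g) the weight is 73 less the opposing 16 gives net 57, ≥ 55, so (g) meets the standard.
  All elements met. The burden passes to the employer.
At Stage III.2 the employer must meet a more-likely-than-not showing (weight is at least 55): on (h) the weight is 62, ≥ 55, so (h) meets the standard; on (i) the weight is 66 less the opposing 17 gives net 49, < 55, so (i) does not meet the standard.
  Not every element is met, so the employer fails to carry Stage III.2.
The analysis ends at Stage III.2; the grievant prevails on this issue.
Per-issue: Issue I → grievant; Issue II → grievant; Issue III → grievant. The grievant must prevail on every issue; overall, the grievant prevails.

grievant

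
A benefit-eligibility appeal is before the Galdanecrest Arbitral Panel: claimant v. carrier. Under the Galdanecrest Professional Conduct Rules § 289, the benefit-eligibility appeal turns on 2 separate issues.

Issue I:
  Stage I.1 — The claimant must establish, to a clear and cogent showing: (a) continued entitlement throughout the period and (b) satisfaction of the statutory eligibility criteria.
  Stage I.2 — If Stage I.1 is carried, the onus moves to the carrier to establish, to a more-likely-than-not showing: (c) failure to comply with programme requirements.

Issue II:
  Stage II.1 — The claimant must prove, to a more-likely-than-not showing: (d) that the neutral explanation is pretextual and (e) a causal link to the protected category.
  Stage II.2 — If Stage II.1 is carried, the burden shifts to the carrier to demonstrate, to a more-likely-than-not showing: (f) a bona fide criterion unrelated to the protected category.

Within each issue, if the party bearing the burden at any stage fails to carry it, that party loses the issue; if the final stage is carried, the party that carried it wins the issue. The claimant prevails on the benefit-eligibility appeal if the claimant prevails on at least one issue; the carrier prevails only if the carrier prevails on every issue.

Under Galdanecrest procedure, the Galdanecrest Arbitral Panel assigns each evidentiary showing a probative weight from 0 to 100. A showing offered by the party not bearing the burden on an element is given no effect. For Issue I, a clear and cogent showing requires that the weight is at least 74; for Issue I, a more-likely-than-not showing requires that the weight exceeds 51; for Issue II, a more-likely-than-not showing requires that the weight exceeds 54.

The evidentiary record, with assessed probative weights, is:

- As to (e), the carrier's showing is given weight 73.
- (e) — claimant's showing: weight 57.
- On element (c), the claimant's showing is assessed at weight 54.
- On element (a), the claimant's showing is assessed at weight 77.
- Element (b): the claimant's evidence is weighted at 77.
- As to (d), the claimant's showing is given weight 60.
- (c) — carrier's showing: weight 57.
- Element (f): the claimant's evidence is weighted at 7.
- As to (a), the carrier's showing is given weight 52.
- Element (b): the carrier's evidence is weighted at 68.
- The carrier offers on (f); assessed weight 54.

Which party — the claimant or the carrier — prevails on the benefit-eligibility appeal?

claimant

— Issue I —
At Stage I.1 the claimant must meet a clear and cogent showing (weight is at least 74): on (a) the weight is 77 (the carrier's 52 is given no effect), which does reach 74, so (a) meets the standard; on (b) the weight is 77 (the carrier's 68 is given no effect), which does reach 74, so (b) meets the standard.
  Stage I.1 carried; the burden shifts to the carrier.
At Stage I.2 the carrier must meet a more-likely-than-not showing (weight exceeds 51): on (c) the weight is 57 (the claimant's 54 is given no effect), > 51, so (c) meets the standard.
  All elements met at the final stage.
With every stage satisfied, the carrier prevails on this issue.
— Issue II —
At Stage II.1 the claimant must meet a more-likely-than-not showing (weight exceeds 54): on (d) the weight is 60, which does exceed 54, so (d) meets the standard; on (e) the weight is 57 (the carrier's 73 is given no effect), which does exceed 54, so (e) meets the standard.
  Stage II.1 carried; the burden shifts to the carrier.
At Stage II.2 the carrier must meet a more-likely-than-not showing (weight exceeds 54): on (f) the weight is 54 (the claimant's 7 is given no effect), ≤ 54, so (f) does not meet the standard.
  Stage II.2 not carried; the carrier fails its burden.
So the claimant prevails on this issue.
Per-issue: Issue I → carrier; Issue II → claimant. The claimant must prevail on at least one issue; overall, the claimant prevails.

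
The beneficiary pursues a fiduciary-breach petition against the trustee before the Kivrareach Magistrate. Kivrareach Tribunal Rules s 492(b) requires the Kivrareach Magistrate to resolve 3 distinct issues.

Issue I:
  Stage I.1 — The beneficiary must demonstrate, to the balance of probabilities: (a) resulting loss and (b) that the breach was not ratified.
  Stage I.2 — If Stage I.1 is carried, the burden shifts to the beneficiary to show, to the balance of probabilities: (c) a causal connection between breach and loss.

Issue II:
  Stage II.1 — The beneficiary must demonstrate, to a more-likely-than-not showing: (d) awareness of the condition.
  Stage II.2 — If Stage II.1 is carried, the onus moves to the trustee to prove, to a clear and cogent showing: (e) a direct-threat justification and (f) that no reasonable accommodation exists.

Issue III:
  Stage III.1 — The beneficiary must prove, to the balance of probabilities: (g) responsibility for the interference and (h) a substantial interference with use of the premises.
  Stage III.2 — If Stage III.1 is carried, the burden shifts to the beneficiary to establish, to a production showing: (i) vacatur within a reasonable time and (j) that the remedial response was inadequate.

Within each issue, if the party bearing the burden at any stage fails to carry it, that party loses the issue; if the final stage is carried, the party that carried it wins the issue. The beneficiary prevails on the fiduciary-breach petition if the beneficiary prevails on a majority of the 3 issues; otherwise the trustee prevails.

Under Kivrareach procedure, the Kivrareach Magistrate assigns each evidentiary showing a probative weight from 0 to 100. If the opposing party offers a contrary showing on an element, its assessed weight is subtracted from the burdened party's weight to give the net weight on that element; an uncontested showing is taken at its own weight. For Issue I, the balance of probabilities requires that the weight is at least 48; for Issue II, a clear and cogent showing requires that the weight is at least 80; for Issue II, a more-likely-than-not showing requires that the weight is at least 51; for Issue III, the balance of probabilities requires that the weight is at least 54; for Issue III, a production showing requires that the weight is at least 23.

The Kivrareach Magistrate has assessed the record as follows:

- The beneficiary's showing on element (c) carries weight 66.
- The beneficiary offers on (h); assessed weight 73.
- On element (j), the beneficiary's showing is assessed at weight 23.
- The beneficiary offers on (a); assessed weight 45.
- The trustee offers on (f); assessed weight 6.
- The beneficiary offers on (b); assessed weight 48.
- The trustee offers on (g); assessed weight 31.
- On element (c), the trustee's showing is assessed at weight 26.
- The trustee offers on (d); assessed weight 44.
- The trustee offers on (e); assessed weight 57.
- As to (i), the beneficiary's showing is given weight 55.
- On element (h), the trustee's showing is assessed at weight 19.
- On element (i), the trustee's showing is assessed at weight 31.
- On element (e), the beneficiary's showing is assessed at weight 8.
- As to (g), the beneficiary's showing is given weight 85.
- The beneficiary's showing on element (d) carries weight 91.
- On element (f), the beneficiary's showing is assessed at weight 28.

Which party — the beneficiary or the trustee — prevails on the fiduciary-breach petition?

— Issue I —
At Stage I.1 the beneficiary must meet the balance of probabilities (weight is at least 48): on (a) the weight is 45, which does not reach 48, so (a) does not meet the standard; on (b) the weight is 48, ≥ 48, so (b) meets the standard.
  Stage I.1 not carried; the beneficiary fails its burden.
The trustee prevails on this issue.
— Issue II —
Stage II.1 (beneficiary, a more-likely-than-not showing, weight is at least 51): (d) net 91−44=47 < 51 — fails.
  Not every element is met, so the beneficiary fails to carry Stage II.1.
The trustee prevails on this issue.
— Issue III —
Stage III.1 (beneficiary, the balance of probabilities, weight is at least 54): (g) net 85−31=54 ≥ 54 — meets; (h) net 73−19=54 ≥ 54 — meets.
  All elements met. The beneficiary retains the burden for Stage III.2.
Stage III.2 (beneficiary, a production showing, weight is at least 23): (i) net 55−31=24 ≥ 23 — meets; (j) 23 ≥ 23 — meets.
  All elements met at the final stage.
All stages carried — the beneficiary prevails on this issue.
Per-issue: Issue I → trustee; Issue II → trustee; Issue III → beneficiary. The beneficiary must prevail on a majority of issues; overall, the trustee prevails.

trustee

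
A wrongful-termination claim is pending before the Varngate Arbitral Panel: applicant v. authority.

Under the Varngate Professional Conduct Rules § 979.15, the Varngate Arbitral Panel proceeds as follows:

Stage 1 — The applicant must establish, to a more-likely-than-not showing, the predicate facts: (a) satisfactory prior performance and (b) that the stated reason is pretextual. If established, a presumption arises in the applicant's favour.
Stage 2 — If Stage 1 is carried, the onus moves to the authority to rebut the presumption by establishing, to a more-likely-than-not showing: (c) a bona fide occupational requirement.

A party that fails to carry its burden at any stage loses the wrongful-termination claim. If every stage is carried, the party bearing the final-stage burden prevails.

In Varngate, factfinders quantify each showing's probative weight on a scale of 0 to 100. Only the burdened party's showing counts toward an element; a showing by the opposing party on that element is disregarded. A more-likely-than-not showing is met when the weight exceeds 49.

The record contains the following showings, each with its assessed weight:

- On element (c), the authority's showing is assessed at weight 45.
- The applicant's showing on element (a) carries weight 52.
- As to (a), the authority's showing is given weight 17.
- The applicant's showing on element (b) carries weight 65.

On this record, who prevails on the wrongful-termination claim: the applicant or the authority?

applicant

Stage 1 — burden on applicant; standard: a more-likely-than-not showing (weight exceeds 49).
    (a): 52 (authority's 17 disregarded) > 49 [met]
    (b): 65 > 49 [met]
  Stage 1 is satisfied; the onus moves to the authority.
Stage 2 — burden on authority; standard: a more-likely-than-not showing (weight exceeds 49).
    (c): 45 ≤ 49 [not met]
  The authority does not carry Stage 2.
The applicant prevails.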